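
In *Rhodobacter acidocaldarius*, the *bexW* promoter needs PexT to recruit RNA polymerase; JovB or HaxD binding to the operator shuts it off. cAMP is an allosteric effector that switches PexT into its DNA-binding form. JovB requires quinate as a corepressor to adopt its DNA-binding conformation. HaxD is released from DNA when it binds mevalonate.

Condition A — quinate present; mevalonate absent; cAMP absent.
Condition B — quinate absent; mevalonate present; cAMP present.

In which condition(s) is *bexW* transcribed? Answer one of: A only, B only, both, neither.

B only

Condition A:
Quinate is present, so JovB is active.
Mevalonate is absent, so HaxD is active.
cAMP is absent, so PexT is inactive.
With repressor JovB bound, *bexW* is not transcribed.
→ *bexW* is OFF in A.
Condition B:
Quinate is absent, so JovB is inactive.
Mevalonate is present, so HaxD is inactive.
cAMP is present, so PexT is active.
No repressor is bound and PexT is active, so *bexW* is transcribed.
→ *bexW* is ON in B.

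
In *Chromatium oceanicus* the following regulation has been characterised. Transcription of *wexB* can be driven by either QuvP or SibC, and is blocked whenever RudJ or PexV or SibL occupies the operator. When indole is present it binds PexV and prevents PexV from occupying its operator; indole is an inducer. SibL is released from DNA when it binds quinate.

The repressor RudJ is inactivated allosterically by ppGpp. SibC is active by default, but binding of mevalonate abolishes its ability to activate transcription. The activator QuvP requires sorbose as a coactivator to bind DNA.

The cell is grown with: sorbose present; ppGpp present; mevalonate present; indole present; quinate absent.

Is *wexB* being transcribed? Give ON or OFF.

OFF

Sorbose is present, so QuvP is active.
ppGpp is present, so RudJ is inactive.
Mevalonate is present, so SibC is inactive.
Indole is present, so PexV is inactive.
Quinate is absent, so SibL is active.
With repressor SibL bound, *wexB* is not transcribed.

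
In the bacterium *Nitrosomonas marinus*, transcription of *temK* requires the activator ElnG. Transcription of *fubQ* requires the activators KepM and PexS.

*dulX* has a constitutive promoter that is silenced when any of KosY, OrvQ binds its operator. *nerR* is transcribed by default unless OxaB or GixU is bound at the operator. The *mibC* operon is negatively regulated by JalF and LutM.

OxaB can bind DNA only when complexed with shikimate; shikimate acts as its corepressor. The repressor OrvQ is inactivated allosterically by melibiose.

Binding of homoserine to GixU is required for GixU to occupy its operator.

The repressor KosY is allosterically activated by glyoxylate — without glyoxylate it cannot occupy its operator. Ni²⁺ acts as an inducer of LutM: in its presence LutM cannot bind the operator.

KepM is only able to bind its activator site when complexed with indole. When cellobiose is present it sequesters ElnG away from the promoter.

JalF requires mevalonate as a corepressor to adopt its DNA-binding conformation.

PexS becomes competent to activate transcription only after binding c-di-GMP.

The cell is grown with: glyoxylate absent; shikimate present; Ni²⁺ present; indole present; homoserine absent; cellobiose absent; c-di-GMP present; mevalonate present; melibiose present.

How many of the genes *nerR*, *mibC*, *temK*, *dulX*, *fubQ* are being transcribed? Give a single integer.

Shikimate is present, so OxaB is active.
Homoserine is absent, so GixU is inactive.
With repressor OxaB bound, *nerR* is not transcribed.
→ *nerR* is OFF.
Mevalonate is present, so JalF is active.
Ni²⁺ is present, so LutM is inactive.
With repressor JalF bound, *mibC* is not transcribed.
→ *mibC* is OFF.
Cellobiose is absent, so ElnG is active.
No repressor is bound and ElnG is active, so *temK* is transcribed.
→ *temK* is ON.
Glyoxylate is absent, so KosY is inactive.
Melibiose is present, so OrvQ is inactive.
With no repressor bound, *dulX* is transcribed.
→ *dulX* is ON.
Indole is present, so KepM is active.
c-di-GMP is present, so PexS is active.
No repressor is bound and KepM and PexS are active, so *fubQ* is transcribed.
→ *fubQ* is ON.
3 of the 5 genes are transcribed.

3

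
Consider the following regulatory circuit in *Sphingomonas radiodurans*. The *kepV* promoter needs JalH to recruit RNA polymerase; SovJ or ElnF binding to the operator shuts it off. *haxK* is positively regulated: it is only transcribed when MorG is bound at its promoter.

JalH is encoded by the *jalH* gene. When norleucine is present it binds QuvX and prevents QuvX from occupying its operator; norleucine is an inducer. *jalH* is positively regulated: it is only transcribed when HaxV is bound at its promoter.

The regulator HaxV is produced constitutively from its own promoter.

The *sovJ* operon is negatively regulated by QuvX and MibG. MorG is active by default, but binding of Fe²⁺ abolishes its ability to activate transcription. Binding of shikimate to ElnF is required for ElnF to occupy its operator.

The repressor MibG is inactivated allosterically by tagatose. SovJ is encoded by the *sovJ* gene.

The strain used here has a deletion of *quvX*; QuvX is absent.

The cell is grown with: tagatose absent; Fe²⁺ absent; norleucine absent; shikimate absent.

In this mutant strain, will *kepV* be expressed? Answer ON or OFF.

ON

QuvX is non-functional in this strain, so it has no effect.
Tagatose is absent, so MibG is active.
With repressor MibG bound, *sovJ* is not transcribed.
So SovJ is not produced.
Shikimate is absent, so ElnF is inactive.
HaxV is produced constitutively and is active.
No repressor is bound and HaxV is active, so *jalH* is transcribed.
So JalH is produced and active.
No repressor is bound and JalH is active, so *kepV* is transcribed.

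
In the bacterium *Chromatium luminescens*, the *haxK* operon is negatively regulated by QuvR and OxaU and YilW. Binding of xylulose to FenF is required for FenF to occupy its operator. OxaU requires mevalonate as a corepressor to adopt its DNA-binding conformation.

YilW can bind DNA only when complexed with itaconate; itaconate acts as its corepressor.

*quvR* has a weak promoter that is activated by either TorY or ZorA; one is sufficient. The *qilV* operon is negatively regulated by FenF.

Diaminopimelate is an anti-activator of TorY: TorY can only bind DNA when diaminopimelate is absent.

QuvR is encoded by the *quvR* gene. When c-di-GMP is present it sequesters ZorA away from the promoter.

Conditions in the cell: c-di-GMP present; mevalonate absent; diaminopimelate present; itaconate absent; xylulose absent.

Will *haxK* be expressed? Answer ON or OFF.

ON

Diaminopimelate is present, so TorY is inactive.
c-di-GMP is present, so ZorA is inactive.
No activator is available at the *quvR* promoter, so *quvR* is not transcribed.
So QuvR is not produced.
Mevalonate is absent, so OxaU is inactive.
Itaconate is absent, so YilW is inactive.
With no repressor bound, *haxK* is transcribed.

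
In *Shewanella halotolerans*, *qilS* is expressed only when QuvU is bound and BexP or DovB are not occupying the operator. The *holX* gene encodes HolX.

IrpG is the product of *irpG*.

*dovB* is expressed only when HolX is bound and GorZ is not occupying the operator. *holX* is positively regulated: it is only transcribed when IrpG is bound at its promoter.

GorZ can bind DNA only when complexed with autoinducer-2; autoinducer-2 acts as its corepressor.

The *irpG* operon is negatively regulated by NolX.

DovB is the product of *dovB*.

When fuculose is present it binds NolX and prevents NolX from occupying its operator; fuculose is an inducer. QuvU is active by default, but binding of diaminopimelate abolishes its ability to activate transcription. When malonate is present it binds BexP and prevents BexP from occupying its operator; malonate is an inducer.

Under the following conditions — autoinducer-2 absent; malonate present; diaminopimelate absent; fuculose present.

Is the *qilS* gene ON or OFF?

OFF

Diaminopimelate is absent, so QuvU is active.
Malonate is present, so BexP is inactive.
Autoinducer-2 is absent, so GorZ is inactive.
Fuculose is present, so NolX is inactive.
With no repressor bound, *irpG* is transcribed.
So IrpG is produced and active.
No repressor is bound and IrpG is active, so *holX* is transcribed.
So HolX is produced and active.
No repressor is bound and HolX is active, so *dovB* is transcribed.
So DovB is produced and active.
With repressor DovB bound, *qilS* is not transcribed.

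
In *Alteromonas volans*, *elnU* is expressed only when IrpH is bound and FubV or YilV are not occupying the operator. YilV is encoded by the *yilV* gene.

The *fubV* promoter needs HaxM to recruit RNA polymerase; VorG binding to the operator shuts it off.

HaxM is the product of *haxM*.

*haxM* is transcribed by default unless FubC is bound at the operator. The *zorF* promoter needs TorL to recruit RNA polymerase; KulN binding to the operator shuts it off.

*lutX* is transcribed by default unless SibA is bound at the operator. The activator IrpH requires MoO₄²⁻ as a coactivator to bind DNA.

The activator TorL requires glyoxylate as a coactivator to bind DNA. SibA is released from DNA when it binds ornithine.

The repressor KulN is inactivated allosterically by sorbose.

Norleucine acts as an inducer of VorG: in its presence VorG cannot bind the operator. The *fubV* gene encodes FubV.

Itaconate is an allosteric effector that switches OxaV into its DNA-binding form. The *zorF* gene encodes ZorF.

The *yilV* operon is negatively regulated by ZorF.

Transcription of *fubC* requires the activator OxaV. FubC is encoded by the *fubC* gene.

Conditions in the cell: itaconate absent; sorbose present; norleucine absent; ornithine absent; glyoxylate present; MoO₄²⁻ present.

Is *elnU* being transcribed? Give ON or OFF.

ON

Itaconate is absent, so OxaV is inactive.
Required activator OxaV is absent, so *fubC* is not transcribed.
So FubC is not produced.
With no repressor bound, *haxM* is transcribed.
So HaxM is produced and active.
Norleucine is absent, so VorG is active.
With repressor VorG bound, *fubV* is not transcribed.
So FubV is not produced.
MoO₄²⁻ is present, so IrpH is active.
Sorbose is present, so KulN is inactive.
Glyoxylate is present, so TorL is active.
No repressor is bound and TorL is active, so *zorF* is transcribed.
So ZorF is produced and active.
With repressor ZorF bound, *yilV* is not transcribed.
So YilV is not produced.
No repressor is bound and IrpH is active, so *elnU* is transcribed.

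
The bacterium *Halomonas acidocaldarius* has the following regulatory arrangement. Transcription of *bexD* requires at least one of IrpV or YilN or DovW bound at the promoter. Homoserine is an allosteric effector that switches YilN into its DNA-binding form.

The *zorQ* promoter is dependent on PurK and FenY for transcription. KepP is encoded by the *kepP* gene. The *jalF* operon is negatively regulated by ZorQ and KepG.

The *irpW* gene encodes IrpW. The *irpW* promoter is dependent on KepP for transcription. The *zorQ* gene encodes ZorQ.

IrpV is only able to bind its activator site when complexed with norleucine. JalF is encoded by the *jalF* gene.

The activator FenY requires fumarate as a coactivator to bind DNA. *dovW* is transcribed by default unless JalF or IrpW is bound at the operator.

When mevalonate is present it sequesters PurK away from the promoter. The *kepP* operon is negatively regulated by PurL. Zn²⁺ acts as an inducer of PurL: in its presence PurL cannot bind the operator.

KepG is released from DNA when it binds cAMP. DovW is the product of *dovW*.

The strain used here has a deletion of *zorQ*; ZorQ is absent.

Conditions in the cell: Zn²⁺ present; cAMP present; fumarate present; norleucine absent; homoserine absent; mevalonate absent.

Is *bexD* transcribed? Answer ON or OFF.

Norleucine is absent, so IrpV is inactive.
Homoserine is absent, so YilN is inactive.
ZorQ is non-functional in this strain, so it has no effect.
cAMP is present, so KepG is inactive.
With no repressor bound, *jalF* is transcribed.
So JalF is produced and active.
Zn²⁺ is present, so PurL is inactive.
With no repressor bound, *kepP* is transcribed.
So KepP is produced and active.
No repressor is bound and KepP is active, so *irpW* is transcribed.
So IrpW is produced and active.
With repressor JalF bound, *dovW* is not transcribed.
So DovW is not produced.
No activator is available at the *bexD* promoter, so *bexD* is not transcribed.

OFF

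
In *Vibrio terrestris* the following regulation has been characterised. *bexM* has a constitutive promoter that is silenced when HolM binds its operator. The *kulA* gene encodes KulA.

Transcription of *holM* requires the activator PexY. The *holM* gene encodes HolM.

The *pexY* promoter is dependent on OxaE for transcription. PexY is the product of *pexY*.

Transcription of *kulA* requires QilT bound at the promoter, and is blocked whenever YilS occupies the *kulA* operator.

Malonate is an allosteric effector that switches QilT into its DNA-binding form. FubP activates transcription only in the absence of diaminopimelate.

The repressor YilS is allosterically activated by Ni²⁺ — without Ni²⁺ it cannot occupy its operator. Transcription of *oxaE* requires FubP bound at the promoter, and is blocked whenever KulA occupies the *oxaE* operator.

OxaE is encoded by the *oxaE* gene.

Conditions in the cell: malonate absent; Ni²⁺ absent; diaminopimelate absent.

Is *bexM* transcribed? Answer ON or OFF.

Ni²⁺ is absent, so YilS is inactive.
Malonate is absent, so QilT is inactive.
Required activator QilT is absent, so *kulA* is not transcribed.
So KulA is not produced.
Diaminopimelate is absent, so FubP is active.
No repressor is bound and FubP is active, so *oxaE* is transcribed.
So OxaE is produced and active.
No repressor is bound and OxaE is active, so *pexY* is transcribed.
So PexY is produced and active.
No repressor is bound and PexY is active, so *holM* is transcribed.
So HolM is produced and active.
With repressor HolM bound, *bexM* is not transcribed.

OFF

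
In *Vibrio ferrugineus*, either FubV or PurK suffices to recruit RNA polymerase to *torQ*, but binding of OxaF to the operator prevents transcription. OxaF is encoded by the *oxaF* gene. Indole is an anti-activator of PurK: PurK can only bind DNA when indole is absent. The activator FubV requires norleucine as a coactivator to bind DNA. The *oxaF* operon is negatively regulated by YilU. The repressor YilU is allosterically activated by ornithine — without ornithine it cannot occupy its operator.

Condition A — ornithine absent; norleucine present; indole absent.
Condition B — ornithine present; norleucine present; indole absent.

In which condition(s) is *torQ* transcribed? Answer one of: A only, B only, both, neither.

B only

Condition A:
Ornithine is absent, so YilU is inactive.
With no repressor bound, *oxaF* is transcribed.
So OxaF is produced and active.
Norleucine is present, so FubV is active.
Indole is absent, so PurK is active.
With repressor OxaF bound, *torQ* is not transcribed.
→ *torQ* is OFF in A.
Condition B:
Ornithine is present, so YilU is active.
With repressor YilU bound, *oxaF* is not transcribed.
So OxaF is not produced.
Norleucine is present, so FubV is active.
Indole is absent, so PurK is active.
Activator FubV is present, so *torQ* is transcribed.
→ *torQ* is ON in B.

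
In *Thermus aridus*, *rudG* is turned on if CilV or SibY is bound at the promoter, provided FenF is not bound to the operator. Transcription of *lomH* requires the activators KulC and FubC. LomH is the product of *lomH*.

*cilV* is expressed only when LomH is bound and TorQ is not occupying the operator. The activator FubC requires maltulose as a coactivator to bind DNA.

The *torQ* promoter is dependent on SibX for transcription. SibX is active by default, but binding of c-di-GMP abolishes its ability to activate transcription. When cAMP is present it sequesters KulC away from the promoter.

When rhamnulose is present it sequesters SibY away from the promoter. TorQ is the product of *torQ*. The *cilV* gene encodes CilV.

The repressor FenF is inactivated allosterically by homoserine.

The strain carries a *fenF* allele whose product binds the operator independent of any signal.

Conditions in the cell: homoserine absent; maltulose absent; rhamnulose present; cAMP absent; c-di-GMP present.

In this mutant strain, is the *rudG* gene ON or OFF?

OFF

c-di-GMP is present, so SibX is inactive.
Required activator SibX is absent, so *torQ* is not transcribed.
So TorQ is not produced.
cAMP is absent, so KulC is active.
Maltulose is absent, so FubC is inactive.
Required activator FubC is absent, so *lomH* is not transcribed.
So LomH is not produced.
Required activator LomH is absent, so *cilV* is not transcribed.
So CilV is not produced.
Rhamnulose is present, so SibY is inactive.
FenF is constitutively active in this strain.
With repressor FenF bound, *rudG* is not transcribed.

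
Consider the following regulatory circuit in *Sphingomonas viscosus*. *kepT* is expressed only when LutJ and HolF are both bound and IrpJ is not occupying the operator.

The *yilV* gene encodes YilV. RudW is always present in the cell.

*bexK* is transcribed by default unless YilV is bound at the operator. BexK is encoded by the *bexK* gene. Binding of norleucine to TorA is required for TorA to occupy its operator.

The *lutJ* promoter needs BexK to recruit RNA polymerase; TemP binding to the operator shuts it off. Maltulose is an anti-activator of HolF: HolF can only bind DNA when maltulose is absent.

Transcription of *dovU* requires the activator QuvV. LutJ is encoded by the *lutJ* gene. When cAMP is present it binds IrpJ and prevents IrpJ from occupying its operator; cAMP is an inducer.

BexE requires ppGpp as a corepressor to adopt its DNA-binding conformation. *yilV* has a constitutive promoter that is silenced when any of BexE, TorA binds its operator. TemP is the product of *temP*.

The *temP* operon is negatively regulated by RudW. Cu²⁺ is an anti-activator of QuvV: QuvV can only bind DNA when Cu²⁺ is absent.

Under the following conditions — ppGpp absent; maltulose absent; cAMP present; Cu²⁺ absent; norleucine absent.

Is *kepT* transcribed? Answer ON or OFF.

cAMP is present, so IrpJ is inactive.
ppGpp is absent, so BexE is inactive.
Norleucine is absent, so TorA is inactive.
With no repressor bound, *yilV* is transcribed.
So YilV is produced and active.
With repressor YilV bound, *bexK* is not transcribed.
So BexK is not produced.
RudW is produced constitutively and is active.
With repressor RudW bound, *temP* is not transcribed.
So TemP is not produced.
Required activator BexK is absent, so *lutJ* is not transcribed.
So LutJ is not produced.
Maltulose is absent, so HolF is active.
Required activator LutJ is absent, so *kepT* is not transcribed.

OFF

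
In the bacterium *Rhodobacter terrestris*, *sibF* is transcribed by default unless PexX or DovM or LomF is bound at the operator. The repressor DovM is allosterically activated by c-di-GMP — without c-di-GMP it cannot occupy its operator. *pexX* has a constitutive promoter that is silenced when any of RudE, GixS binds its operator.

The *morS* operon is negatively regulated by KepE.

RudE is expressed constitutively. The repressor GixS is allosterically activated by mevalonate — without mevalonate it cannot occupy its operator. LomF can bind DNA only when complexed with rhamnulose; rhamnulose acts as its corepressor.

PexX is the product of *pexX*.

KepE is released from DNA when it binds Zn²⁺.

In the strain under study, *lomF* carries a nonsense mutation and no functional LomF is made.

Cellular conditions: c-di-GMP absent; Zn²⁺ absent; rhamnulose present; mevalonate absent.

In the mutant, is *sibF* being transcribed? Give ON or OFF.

ON

RudE is produced constitutively and is active.
Mevalonate is absent, so GixS is inactive.
With repressor RudE bound, *pexX* is not transcribed.
So PexX is not produced.
c-di-GMP is absent, so DovM is inactive.
LomF is non-functional in this strain, so it has no effect.
With no repressor bound, *sibF* is transcribed.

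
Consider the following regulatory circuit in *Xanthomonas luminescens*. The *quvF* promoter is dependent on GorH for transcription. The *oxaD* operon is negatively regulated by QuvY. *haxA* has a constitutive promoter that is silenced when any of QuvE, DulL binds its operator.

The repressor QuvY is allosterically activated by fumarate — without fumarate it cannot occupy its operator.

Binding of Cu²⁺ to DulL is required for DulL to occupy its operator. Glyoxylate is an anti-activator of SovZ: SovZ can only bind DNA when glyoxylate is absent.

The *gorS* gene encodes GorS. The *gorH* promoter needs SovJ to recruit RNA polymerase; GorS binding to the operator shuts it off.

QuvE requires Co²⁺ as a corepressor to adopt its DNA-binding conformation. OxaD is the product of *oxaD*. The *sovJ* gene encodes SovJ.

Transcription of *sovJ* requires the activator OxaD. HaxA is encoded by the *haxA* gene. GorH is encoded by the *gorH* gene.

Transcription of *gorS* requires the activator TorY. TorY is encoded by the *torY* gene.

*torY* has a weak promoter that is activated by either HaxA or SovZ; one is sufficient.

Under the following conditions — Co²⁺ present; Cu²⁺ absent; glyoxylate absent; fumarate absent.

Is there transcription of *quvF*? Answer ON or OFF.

Co²⁺ is present, so QuvE is active.
Cu²⁺ is absent, so DulL is inactive.
With repressor QuvE bound, *haxA* is not transcribed.
So HaxA is not produced.
Glyoxylate is absent, so SovZ is active.
Activator SovZ is present, so *torY* is transcribed.
So TorY is produced and active.
No repressor is bound and TorY is active, so *gorS* is transcribed.
So GorS is produced and active.
Fumarate is absent, so QuvY is inactive.
With no repressor bound, *oxaD* is transcribed.
So OxaD is produced and active.
No repressor is bound and OxaD is active, so *sovJ* is transcribed.
So SovJ is produced and active.
With repressor GorS bound, *gorH* is not transcribed.
So GorH is not produced.
Required activator GorH is absent, so *quvF* is not transcribed.

OFF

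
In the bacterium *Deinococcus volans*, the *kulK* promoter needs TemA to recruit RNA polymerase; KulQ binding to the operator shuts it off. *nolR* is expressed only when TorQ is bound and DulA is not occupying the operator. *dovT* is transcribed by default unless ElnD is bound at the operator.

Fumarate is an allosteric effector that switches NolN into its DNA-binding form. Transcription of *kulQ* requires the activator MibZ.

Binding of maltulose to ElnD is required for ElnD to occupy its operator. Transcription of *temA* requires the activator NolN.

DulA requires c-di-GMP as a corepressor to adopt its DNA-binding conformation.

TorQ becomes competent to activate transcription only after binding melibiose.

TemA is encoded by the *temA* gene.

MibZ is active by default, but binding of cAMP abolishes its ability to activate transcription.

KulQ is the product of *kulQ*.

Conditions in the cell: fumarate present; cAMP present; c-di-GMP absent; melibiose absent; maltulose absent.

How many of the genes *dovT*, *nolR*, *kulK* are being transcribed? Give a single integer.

2

Maltulose is absent, so ElnD is inactive.
With no repressor bound, *dovT* is transcribed.
→ *dovT* is ON.
Melibiose is absent, so TorQ is inactive.
c-di-GMP is absent, so DulA is inactive.
Required activator TorQ is absent, so *nolR* is not transcribed.
→ *nolR* is OFF.
Fumarate is present, so NolN is active.
No repressor is bound and NolN is active, so *temA* is transcribed.
So TemA is produced and active.
cAMP is present, so MibZ is inactive.
Required activator MibZ is absent, so *kulQ* is not transcribed.
So KulQ is not produced.
No repressor is bound and TemA is active, so *kulK* is transcribed.
→ *kulK* is ON.
2 of the 3 genes are transcribed.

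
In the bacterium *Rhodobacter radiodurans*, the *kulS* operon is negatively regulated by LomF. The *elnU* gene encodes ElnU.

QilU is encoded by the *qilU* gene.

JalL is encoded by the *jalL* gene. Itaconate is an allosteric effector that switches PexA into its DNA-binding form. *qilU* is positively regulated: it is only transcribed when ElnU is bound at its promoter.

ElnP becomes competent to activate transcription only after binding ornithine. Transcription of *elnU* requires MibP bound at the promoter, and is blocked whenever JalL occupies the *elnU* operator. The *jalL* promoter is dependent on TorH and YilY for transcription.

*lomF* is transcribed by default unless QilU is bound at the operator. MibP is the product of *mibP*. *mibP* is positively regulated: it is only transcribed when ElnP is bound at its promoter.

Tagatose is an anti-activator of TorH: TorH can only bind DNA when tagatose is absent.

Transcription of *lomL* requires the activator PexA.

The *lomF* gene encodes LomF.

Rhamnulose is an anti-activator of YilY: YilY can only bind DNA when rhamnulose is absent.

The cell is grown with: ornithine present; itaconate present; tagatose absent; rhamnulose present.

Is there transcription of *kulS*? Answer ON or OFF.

ON

Tagatose is absent, so TorH is active.
Rhamnulose is present, so YilY is inactive.
Required activator YilY is absent, so *jalL* is not transcribed.
So JalL is not produced.
Ornithine is present, so ElnP is active.
No repressor is bound and ElnP is active, so *mibP* is transcribed.
So MibP is produced and active.
No repressor is bound and MibP is active, so *elnU* is transcribed.
So ElnU is produced and active.
No repressor is bound and ElnU is active, so *qilU* is transcribed.
So QilU is produced and active.
With repressor QilU bound, *lomF* is not transcribed.
So LomF is not produced.
With no repressor bound, *kulS* is transcribed.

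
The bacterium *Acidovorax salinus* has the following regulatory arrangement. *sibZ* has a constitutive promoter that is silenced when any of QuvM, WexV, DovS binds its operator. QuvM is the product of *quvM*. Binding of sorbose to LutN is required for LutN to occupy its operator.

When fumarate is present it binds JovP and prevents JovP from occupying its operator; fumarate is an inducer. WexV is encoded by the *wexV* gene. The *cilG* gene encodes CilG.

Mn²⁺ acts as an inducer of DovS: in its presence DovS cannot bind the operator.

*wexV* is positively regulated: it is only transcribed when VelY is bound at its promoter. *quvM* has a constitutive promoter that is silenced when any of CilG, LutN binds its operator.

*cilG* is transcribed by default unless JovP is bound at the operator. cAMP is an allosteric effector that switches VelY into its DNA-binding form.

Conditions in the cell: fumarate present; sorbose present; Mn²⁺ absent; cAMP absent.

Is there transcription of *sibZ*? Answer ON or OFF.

Fumarate is present, so JovP is inactive.
With no repressor bound, *cilG* is transcribed.
So CilG is produced and active.
Sorbose is present, so LutN is active.
With repressor CilG bound, *quvM* is not transcribed.
So QuvM is not produced.
cAMP is absent, so VelY is inactive.
Required activator VelY is absent, so *wexV* is not transcribed.
So WexV is not produced.
Mn²⁺ is absent, so DovS is active.
With repressor DovS bound, *sibZ* is not transcribed.

OFF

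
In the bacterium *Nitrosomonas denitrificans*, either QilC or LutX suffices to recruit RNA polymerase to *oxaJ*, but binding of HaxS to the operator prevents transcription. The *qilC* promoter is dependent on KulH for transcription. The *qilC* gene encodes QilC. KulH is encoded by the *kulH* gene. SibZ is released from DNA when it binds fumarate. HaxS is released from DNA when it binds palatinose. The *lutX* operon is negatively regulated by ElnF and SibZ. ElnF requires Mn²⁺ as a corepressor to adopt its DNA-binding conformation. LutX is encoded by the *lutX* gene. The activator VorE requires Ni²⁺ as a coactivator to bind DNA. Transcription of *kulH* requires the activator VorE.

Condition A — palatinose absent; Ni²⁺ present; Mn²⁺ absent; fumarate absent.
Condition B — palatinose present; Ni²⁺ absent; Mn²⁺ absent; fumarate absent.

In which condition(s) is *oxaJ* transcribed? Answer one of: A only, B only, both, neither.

Condition A:
Palatinose is absent, so HaxS is active.
Ni²⁺ is present, so VorE is active.
No repressor is bound and VorE is active, so *kulH* is transcribed.
So KulH is produced and active.
No repressor is bound and KulH is active, so *qilC* is transcribed.
So QilC is produced and active.
Mn²⁺ is absent, so ElnF is inactive.
Fumarate is absent, so SibZ is active.
With repressor SibZ bound, *lutX* is not transcribed.
So LutX is not produced.
With repressor HaxS bound, *oxaJ* is not transcribed.
→ *oxaJ* is OFF in A.
Condition B:
Palatinose is present, so HaxS is inactive.
Ni²⁺ is absent, so VorE is inactive.
Required activator VorE is absent, so *kulH* is not transcribed.
So KulH is not produced.
Required activator KulH is absent, so *qilC* is not transcribed.
So QilC is not produced.
Mn²⁺ is absent, so ElnF is inactive.
Fumarate is absent, so SibZ is active.
With repressor SibZ bound, *lutX* is not transcribed.
So LutX is not produced.
No activator is available at the *oxaJ* promoter, so *oxaJ* is not transcribed.
→ *oxaJ* is OFF in B.

neither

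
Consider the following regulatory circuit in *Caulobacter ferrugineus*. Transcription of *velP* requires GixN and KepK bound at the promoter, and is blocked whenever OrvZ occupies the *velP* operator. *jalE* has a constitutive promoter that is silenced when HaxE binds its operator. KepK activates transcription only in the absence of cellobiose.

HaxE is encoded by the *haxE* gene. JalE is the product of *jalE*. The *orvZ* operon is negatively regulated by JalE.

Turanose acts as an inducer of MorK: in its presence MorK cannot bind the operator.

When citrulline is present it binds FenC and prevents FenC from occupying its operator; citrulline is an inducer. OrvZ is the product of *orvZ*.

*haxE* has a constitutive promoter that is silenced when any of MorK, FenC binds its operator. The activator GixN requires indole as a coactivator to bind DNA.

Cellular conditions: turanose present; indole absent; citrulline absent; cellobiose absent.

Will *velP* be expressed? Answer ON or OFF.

OFF

Indole is absent, so GixN is inactive.
Turanose is present, so MorK is inactive.
Citrulline is absent, so FenC is active.
With repressor FenC bound, *haxE* is not transcribed.
So HaxE is not produced.
With no repressor bound, *jalE* is transcribed.
So JalE is produced and active.
With repressor JalE bound, *orvZ* is not transcribed.
So OrvZ is not produced.
Cellobiose is absent, so KepK is active.
Required activator GixN is absent, so *velP* is not transcribed.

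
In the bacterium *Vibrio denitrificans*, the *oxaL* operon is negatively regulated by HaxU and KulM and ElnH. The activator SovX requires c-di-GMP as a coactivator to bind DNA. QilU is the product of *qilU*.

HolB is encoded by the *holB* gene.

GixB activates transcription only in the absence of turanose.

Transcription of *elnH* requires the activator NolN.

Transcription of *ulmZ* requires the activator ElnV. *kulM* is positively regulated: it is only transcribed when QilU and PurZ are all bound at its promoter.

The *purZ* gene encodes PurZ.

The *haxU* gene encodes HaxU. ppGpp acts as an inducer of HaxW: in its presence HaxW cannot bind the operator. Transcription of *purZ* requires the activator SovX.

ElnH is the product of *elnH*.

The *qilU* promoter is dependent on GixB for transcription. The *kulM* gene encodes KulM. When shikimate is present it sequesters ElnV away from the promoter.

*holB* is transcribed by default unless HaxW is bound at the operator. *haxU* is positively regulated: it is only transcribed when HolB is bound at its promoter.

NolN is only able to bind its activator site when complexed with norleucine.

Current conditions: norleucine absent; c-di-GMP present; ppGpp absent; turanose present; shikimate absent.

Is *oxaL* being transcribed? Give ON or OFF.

ppGpp is absent, so HaxW is active.
With repressor HaxW bound, *holB* is not transcribed.
So HolB is not produced.
Required activator HolB is absent, so *haxU* is not transcribed.
So HaxU is not produced.
Turanose is present, so GixB is inactive.
Required activator GixB is absent, so *qilU* is not transcribed.
So QilU is not produced.
c-di-GMP is present, so SovX is active.
No repressor is bound and SovX is active, so *purZ* is transcribed.
So PurZ is produced and active.
Required activator QilU is absent, so *kulM* is not transcribed.
So KulM is not produced.
Norleucine is absent, so NolN is inactive.
Required activator NolN is absent, so *elnH* is not transcribed.
So ElnH is not produced.
With no repressor bound, *oxaL* is transcribed.

ON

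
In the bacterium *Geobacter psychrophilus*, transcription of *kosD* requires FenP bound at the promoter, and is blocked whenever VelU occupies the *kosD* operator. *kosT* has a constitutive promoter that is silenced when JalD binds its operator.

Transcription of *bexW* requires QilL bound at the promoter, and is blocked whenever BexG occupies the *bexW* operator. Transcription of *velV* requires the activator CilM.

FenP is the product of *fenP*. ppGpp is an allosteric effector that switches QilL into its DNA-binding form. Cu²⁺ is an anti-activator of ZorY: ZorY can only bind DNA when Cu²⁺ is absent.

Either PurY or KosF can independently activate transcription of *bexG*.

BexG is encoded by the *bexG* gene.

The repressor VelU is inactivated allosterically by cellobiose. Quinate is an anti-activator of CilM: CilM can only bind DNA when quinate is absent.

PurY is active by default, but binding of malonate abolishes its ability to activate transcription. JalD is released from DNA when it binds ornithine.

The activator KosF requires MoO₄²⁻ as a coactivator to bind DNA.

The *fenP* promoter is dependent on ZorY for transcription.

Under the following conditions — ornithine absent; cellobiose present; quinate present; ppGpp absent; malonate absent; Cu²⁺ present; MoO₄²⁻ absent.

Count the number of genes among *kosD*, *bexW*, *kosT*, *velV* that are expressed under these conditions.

0

Cu²⁺ is present, so ZorY is inactive.
Required activator ZorY is absent, so *fenP* is not transcribed.
So FenP is not produced.
Cellobiose is present, so VelU is inactive.
Required activator FenP is absent, so *kosD* is not transcribed.
→ *kosD* is OFF.
Malonate is absent, so PurY is active.
MoO₄²⁻ is absent, so KosF is inactive.
Activator PurY is present, so *bexG* is transcribed.
So BexG is produced and active.
ppGpp is absent, so QilL is inactive.
With repressor BexG bound, *bexW* is not transcribed.
→ *bexW* is OFF.
Ornithine is absent, so JalD is active.
With repressor JalD bound, *kosT* is not transcribed.
→ *kosT* is OFF.
Quinate is present, so CilM is inactive.
Required activator CilM is absent, so *velV* is not transcribed.
→ *velV* is OFF.
0 of the 4 genes are transcribed.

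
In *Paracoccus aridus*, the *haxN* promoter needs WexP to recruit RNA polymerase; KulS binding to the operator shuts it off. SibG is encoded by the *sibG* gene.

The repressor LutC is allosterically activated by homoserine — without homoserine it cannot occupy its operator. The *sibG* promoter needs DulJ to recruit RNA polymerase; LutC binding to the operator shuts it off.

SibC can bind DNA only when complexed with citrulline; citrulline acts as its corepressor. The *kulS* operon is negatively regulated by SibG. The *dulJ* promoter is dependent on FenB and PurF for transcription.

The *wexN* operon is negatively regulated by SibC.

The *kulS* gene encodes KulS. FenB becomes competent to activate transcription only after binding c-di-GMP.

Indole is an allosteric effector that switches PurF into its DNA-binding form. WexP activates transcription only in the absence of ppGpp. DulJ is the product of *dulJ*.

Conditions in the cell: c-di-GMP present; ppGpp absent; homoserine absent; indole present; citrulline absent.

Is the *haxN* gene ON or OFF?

ON

c-di-GMP is present, so FenB is active.
Indole is present, so PurF is active.
No repressor is bound and FenB and PurF are active, so *dulJ* is transcribed.
So DulJ is produced and active.
Homoserine is absent, so LutC is inactive.
No repressor is bound and DulJ is active, so *sibG* is transcribed.
So SibG is produced and active.
With repressor SibG bound, *kulS* is not transcribed.
So KulS is not produced.
ppGpp is absent, so WexP is active.
No repressor is bound and WexP is active, so *haxN* is transcribed.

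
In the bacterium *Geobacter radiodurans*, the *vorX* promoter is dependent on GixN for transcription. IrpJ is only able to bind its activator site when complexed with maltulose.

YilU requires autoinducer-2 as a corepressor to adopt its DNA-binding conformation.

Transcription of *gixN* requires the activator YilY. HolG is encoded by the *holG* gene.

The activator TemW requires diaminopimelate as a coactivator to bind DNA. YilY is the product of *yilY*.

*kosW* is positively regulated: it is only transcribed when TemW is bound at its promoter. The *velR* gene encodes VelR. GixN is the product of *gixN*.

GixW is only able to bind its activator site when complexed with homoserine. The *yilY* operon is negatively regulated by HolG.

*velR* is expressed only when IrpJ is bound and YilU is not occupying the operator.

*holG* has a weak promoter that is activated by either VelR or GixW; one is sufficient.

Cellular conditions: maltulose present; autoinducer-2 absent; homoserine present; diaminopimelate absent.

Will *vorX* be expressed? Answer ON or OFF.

OFF

Maltulose is present, so IrpJ is active.
Autoinducer-2 is absent, so YilU is inactive.
No repressor is bound and IrpJ is active, so *velR* is transcribed.
So VelR is produced and active.
Homoserine is present, so GixW is active.
Activator VelR is present, so *holG* is transcribed.
So HolG is produced and active.
With repressor HolG bound, *yilY* is not transcribed.
So YilY is not produced.
Required activator YilY is absent, so *gixN* is not transcribed.
So GixN is not produced.
Required activator GixN is absent, so *vorX* is not transcribed.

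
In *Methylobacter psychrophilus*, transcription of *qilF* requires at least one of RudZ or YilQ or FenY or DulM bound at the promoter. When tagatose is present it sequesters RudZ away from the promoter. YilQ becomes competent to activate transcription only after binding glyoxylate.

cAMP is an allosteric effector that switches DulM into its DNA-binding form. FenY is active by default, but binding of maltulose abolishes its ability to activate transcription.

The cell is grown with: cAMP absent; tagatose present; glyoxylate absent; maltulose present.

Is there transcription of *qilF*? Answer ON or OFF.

Tagatose is present, so RudZ is inactive.
Glyoxylate is absent, so YilQ is inactive.
Maltulose is present, so FenY is inactive.
cAMP is absent, so DulM is inactive.
No activator is available at the *qilF* promoter, so *qilF* is not transcribed.

OFF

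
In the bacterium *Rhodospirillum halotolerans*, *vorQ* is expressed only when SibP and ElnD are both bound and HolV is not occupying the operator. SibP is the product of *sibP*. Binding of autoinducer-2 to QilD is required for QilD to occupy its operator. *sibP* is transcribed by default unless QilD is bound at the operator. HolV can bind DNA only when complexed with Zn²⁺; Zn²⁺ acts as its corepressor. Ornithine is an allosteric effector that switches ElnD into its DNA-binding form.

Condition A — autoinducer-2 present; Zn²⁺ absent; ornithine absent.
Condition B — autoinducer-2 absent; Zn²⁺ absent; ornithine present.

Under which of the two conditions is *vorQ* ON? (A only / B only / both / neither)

Condition A:
Autoinducer-2 is present, so QilD is active.
With repressor QilD bound, *sibP* is not transcribed.
So SibP is not produced.
Zn²⁺ is absent, so HolV is inactive.
Ornithine is absent, so ElnD is inactive.
Required activator SibP is absent, so *vorQ* is not transcribed.
→ *vorQ* is OFF in A.
Condition B:
Autoinducer-2 is absent, so QilD is inactive.
With no repressor bound, *sibP* is transcribed.
So SibP is produced and active.
Zn²⁺ is absent, so HolV is inactive.
Ornithine is present, so ElnD is active.
No repressor is bound and SibP and ElnD are active, so *vorQ* is transcribed.
→ *vorQ* is ON in B.

B only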